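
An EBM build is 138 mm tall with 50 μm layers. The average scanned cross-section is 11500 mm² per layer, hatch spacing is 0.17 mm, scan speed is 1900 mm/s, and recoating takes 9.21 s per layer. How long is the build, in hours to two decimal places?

34.36 hours

Number of layers: 138 / 0.05 → 2760 (rounded up).
Scan path per layer = 11500 / 0.17, so 67647.1 mm.
Per-layer scan time: 67647.1 / 1900 → 35.6037 s.
Time per layer: 35.6037 + 9.21 → 44.8137 s.
2760 layers × 44.8137 s/layer = 123685.812 s, i.e. 34.36 hours.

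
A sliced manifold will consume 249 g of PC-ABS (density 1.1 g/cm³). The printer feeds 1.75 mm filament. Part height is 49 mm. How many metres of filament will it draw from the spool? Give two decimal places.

94.11 m

Volume = 249 g / 1.1 g·cm⁻³ = 226.3636 cm³ = 226363.6 mm³.
Cross-section of 1.75 mm filament: π·(1.75/2)² = 2.4053 mm².
Length = 226363.6 / 2.4053 = 94110.34 mm = 94.11 m.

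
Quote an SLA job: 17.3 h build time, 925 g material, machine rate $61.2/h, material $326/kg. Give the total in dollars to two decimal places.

Time charge = 61.2 × 17.3, so $1058.76.
Feedstock cost: 326 × 925/1000 → $301.55.
Job cost: 1058.76 + 301.55 = $1360.31.

$1360.31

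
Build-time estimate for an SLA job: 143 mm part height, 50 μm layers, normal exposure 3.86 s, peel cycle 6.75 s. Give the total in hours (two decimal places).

Layers = ⌈143/0.05⌉ = 2860.
Each layer takes: 3.86 + 6.75 → 10.61 s.
Total = 2860 × 10.61 = 30344.6 s = 8.43 hours.

8.43 hours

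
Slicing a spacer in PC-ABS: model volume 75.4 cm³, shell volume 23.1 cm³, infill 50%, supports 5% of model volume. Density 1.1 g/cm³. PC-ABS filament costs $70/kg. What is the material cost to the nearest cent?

$4.08

Volume inside the shell = 75.4 − 23.1, so 52.3 cm³.
Deposited infill: 0.50 × 52.3 → 26.15 cm³.
Support: 0.05 × 75.4 → 3.77 cm³.
Total printed volume = 23.1 + 26.15 + 3.77 = 53.02 cm³.
Mass: 53.02 × 1.1 → 58.322 g.
Cost = 58.322 g / 1000 × $70/kg = $4.08.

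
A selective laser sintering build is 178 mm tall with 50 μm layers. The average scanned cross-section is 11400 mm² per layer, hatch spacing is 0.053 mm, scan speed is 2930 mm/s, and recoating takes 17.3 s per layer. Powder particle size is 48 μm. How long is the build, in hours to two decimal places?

89.70 hours

Layer count = ceil(178 / 0.05) = 3560.
Per-layer scan distance: 11400 / 0.053 → 215094.3 mm.
Per-layer scan time = 215094.3 / 2930 = 73.411 s.
Layer cycle = 73.411 + 17.3 = 90.711 s.
Total: 3560 × 90.711 s = 322931.16 s → 89.70 hours.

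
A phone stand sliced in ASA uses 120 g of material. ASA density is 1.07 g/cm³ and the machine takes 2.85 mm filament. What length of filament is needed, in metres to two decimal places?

17.58 m

Extruded volume: 120/1.07 = 112.1495 cm³ (112149.5 mm³).
Filament cross-section = π × (2.85/2)² = 6.3794 mm².
L = V/A = 112149.5/6.3794 = 17579.94 mm → 17.58 m.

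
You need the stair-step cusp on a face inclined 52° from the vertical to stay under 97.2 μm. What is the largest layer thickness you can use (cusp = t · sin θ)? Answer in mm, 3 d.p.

t = h_c / sin θ = 0.0972 / 0.7880 = 0.123 mm.

0.123 mm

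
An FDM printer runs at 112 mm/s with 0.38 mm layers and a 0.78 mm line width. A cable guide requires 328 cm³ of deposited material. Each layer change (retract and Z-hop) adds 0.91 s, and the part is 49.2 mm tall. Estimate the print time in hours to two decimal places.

Line area: 0.38 × 0.78 → 0.2964 mm².
Total extruded path = 328000/0.2964 = 1106612.7 mm.
Print-move time: 1106612.7 / 112 → 9880.5 s.
Layer count = ceil(49.2 / 0.38) = 130.
Layer-change overhead = 130 × 0.91 = 118.3 s.
Altogether 9880.5 + 118.3 = 9998.8 s, i.e. 2.78 hours.

2.78 hours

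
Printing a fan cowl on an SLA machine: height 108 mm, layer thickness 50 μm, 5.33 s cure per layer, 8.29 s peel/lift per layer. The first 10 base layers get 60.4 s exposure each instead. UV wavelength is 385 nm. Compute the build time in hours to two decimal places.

Layers = ⌈108/0.05⌉ = 2160.
Bottom layers: 10 × (60.4 + 8.29) → 686.9 s.
Remaining layers = 2150 × (5.33 + 8.29), so 29283 s.
Sum: 686.9 + 29283 = 29969.9 s → 8.32 hours.

8.32 hours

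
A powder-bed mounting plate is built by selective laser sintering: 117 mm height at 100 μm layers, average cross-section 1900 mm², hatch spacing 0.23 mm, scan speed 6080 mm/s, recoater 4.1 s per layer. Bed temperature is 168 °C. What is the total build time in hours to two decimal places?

Layers = ⌈117/0.1⌉ = 1170.
Hatch length per layer = 1900 / 0.23 = 8260.9 mm.
Laser time per layer: 8260.9 / 6080 → 1.3587 s.
Time per layer: 1.3587 + 4.1 → 5.4587 s.
Build time = 1170 × 5.4587 = 6386.679 s = 1.77 hours.

1.77 hours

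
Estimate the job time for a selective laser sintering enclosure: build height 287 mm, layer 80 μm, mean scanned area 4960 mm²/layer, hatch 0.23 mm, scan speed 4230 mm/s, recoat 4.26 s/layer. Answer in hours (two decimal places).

Number of layers: 287 / 0.08 → 3588 (rounded up).
Hatch length per layer = 4960 / 0.23 = 21565.2 mm.
Laser time per layer: 21565.2 / 4230 → 5.0982 s.
Per-layer time: 5.0982 + 4.26 → 9.3582 s.
Total: 3588 × 9.3582 s = 33577.2216 s → 9.33 hours.

9.33 hours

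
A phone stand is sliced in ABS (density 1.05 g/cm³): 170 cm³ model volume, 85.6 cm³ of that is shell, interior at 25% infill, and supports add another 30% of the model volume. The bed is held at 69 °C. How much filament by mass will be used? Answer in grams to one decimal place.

165.6 g

Volume inside the shell = 170 − 85.6, so 84.4 cm³.
Deposited infill = 0.25 × 84.4, so 21.1 cm³.
Support = 0.30 × 170, so 51 cm³.
Total printed volume = 85.6 + 21.1 + 51 = 157.7 cm³.
Mass = 157.7 × 1.05 = 165.585 g.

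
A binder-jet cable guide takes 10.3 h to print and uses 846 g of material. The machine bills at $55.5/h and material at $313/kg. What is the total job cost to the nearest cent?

$836.45

Time charge: 55.5 × 10.3 → $571.65.
Material charge = 313 × 846/1000, so $264.798.
Total = 571.65 + 264.798 = 836.448 ≈ $836.45.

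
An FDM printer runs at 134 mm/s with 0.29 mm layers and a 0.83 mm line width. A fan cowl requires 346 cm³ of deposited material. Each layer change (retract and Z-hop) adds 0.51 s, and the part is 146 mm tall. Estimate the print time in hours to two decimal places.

3.05 hours

Bead cross-section = 0.29 × 0.83, so 0.2407 mm².
Total extruded path = 346000/0.2407 = 1437474 mm.
Print-move time: 1437474 / 134 → 10727.4 s.
Number of layers: 146 / 0.29 → 504 (rounded up).
Non-print overhead = 504 × 0.51, so 257.04 s.
Total = 10727.4 + 257.04 = 10984.44 s = 3.05 hours.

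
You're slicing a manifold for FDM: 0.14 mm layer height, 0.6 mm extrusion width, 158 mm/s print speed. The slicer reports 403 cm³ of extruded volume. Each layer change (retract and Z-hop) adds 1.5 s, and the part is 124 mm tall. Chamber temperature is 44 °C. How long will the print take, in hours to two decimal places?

Extrusion cross-section: 0.14 × 0.6 → 0.084 mm².
Path length: 403000 mm³ / 0.084 mm² → 4797619 mm.
Print-move time = 4797619 / 158, so 30364.7 s.
Layer count = ceil(124 / 0.14) = 886.
Z-hop total: 886 × 1.5 → 1329 s.
Total = 30364.7 + 1329 = 31693.7 s = 8.80 hours.

8.80 hours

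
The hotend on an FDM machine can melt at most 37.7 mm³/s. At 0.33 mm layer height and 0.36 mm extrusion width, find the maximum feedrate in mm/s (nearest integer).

A = 0.33 × 0.36, so 0.1188 mm².
v_max = Q/A = 37.7/0.1188 = 317.34 mm/s → 317 mm/s.

317 mm/s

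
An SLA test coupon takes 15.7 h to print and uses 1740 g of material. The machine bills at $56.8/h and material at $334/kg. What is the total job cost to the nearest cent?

Machine cost: 56.8 × 15.7 → $891.76.
Material charge: 334 × 1740/1000 → $581.16.
Job cost: 891.76 + 581.16 = $1472.92.

$1472.92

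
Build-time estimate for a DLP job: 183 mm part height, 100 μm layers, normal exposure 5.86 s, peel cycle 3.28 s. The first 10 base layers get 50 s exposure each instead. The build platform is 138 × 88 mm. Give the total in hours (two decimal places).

Number of layers: 183 / 0.1 → 1830 (rounded up).
Burn-in layers = 10 × (50 + 3.28), so 532.8 s.
Normal layers = 1820 × (5.86 + 3.28) = 16634.8 s.
Total = 532.8 + 16634.8 = 17167.6 s = 4.77 hours.

4.77 hours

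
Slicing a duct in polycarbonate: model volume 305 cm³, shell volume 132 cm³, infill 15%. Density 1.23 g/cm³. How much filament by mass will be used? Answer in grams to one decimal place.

Interior volume: 305 − 132 → 173 cm³.
Infill deposited = 0.15 × 173, so 25.95 cm³.
Deposited volume: 132 + 25.95 → 157.95 cm³.
Mass = 157.95 × 1.23, so 194.2785 g.

194.3 g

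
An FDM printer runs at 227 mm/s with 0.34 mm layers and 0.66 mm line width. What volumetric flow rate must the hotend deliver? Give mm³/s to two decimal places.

50.94

A = 0.34 × 0.66 = 0.2244 mm².
Volumetric flow = 227 × 0.2244 = 50.94 mm³/s.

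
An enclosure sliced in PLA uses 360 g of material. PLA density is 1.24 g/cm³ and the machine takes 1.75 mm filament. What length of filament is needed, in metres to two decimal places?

120.70 m

Extruded volume: 360/1.24 = 290.3226 cm³ (290322.6 mm³).
Filament cross-section = π × (1.75/2)² = 2.4053 mm².
Length = 290322.6 / 2.4053 = 120701.2 mm = 120.70 m.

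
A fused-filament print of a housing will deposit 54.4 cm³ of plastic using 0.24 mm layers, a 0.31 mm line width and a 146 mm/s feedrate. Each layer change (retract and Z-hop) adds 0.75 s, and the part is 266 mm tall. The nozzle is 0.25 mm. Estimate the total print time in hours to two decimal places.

1.62 hours

Bead cross-section = 0.24 × 0.31 = 0.0744 mm².
Toolpath length = 54.4 cm³ / 0.0744 mm² = 54400 / 0.0744 = 731182.8 mm.
Print-move time: 731182.8 / 146 → 5008.1 s.
Layer count = ceil(266 / 0.24) = 1109.
Non-print overhead: 1109 × 0.75 → 831.75 s.
Altogether 5008.1 + 831.75 = 5839.85 s, i.e. 1.62 hours.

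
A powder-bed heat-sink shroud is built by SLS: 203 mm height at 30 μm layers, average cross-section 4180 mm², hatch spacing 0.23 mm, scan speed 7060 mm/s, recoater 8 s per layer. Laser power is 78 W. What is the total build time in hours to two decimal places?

Layers = ⌈203/0.03⌉ = 6767.
Per-layer scan distance = 4180 / 0.23, so 18173.9 mm.
Per-layer scan time = 18173.9 / 7060, so 2.5742 s.
Per-layer time = 2.5742 + 8 = 10.5742 s.
6767 layers × 10.5742 s/layer = 71555.6114 s, i.e. 19.88 hours.

19.88 hours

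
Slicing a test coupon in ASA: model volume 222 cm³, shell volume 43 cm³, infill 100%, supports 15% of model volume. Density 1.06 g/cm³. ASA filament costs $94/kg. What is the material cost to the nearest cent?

$25.44

Volume inside the shell = 222 − 43, so 179 cm³.
Infill deposited = 1.00 × 179 = 179 cm³.
Support = 0.15 × 222, so 33.3 cm³.
Total printed volume = 43 + 179 + 33.3, so 255.3 cm³.
Mass = 255.3 × 1.06 = 270.618 g.
At $94/kg: 270.618/1000 × 94 = $25.44.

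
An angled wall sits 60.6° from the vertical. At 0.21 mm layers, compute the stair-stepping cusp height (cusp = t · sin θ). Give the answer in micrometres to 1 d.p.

h_c = t·sin θ = 0.21 × 0.8712 = 0.182952 mm (183.0 μm).

183.0 μm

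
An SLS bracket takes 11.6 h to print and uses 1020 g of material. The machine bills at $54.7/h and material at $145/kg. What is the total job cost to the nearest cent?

$782.42

Time charge: 54.7 × 11.6 → $634.52.
Material charge = 145 × 1020/1000 = $147.90.
Job cost: 634.52 + 147.90 = $782.42.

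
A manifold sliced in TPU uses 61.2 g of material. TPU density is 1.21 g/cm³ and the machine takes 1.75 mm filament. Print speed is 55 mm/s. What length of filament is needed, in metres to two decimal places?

21.03 m

Extruded volume: 61.2/1.21 = 50.5785 cm³ (50578.5 mm³).
Filament cross-section = π × (1.75/2)² = 2.4053 mm².
L = V/A = 50578.5/2.4053 = 21027.94 mm → 21.03 m.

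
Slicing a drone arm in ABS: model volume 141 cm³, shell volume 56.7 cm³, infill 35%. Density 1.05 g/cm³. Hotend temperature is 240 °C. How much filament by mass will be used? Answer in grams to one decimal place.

Infill region = 141 − 56.7, so 84.3 cm³.
Infill deposited = 0.35 × 84.3, so 29.505 cm³.
Deposited volume = 56.7 + 29.505 = 86.205 cm³.
Mass: 86.205 × 1.05 → 90.51525 g.

90.5 g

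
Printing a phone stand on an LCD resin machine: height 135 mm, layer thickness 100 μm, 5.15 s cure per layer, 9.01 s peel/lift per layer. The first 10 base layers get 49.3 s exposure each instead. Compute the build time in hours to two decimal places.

5.43 hours

Number of layers: 135 / 0.1 → 1350 (rounded up).
Bottom layers = 10 × (49.3 + 9.01), so 583.1 s.
Normal layers = 1340 × (5.15 + 9.01), so 18974.4 s.
Sum: 583.1 + 18974.4 = 19557.5 s → 5.43 hours.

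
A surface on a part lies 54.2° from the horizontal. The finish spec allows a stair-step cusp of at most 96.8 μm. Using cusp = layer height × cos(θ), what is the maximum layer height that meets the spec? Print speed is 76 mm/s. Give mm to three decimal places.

0.165 mm

Layer height = cusp / cos(54.2°) = 0.0968 / 0.5850 = 0.165 mm.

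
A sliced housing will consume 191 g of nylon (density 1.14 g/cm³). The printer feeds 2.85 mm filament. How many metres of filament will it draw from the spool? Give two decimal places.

26.26 m

Extruded volume: 191/1.14 = 167.5439 cm³ (167543.9 mm³).
A = π r² = π × 1.425² = 6.3794 mm².
L = V/A = 167543.9/6.3794 = 26263.27 mm → 26.26 m.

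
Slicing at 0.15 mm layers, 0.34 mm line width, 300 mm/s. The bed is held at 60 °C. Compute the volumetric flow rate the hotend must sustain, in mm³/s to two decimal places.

A = 0.15 × 0.34 = 0.051 mm².
Q = v·A = 300 × 0.051 = 15.30 mm³/s.

15.30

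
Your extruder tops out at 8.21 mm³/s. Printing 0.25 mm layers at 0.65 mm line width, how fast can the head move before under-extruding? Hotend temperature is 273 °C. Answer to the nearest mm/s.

Extrusion cross-section = 0.25 × 0.65 = 0.1625 mm².
v_max = Q/A = 8.21/0.1625 = 50.52 mm/s → 51 mm/s.

51 mm/s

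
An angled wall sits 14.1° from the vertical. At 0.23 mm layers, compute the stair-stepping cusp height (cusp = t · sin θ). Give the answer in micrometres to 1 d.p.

Cusp = layer height × sin(14.1°) = 0.23 × 0.2436 = 0.056028 mm = 56.0 μm.

56.0 μm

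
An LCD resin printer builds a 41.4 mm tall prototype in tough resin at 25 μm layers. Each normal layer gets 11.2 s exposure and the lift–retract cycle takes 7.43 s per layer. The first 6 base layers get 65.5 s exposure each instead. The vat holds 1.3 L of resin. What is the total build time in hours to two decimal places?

Layers = ⌈41.4/0.025⌉ = 1656.
Base layers = 6 × (65.5 + 7.43) = 437.58 s.
Normal layers: 1650 × (11.2 + 7.43) → 30739.5 s.
Sum: 437.58 + 30739.5 = 31177.08 s → 8.66 hours.

8.66 hours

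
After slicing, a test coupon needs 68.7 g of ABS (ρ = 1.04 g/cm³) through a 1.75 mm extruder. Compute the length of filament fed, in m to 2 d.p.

27.46 m

Extruded volume: 68.7/1.04 = 66.0577 cm³ (66057.7 mm³).
Filament cross-section = π × (1.75/2)² = 2.4053 mm².
Length = 66057.7 / 2.4053 = 27463.39 mm = 27.46 m.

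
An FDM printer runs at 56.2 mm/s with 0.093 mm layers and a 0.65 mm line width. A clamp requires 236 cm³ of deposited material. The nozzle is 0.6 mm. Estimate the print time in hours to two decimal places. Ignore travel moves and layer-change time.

19.30 hours

Extrusion cross-section = 0.093 × 0.65, so 0.06045 mm².
Toolpath length = 236 cm³ / 0.06045 mm² = 236000 / 0.06045 = 3904052.9 mm.
Time extruding: 3904052.9 / 56.2 → 69467.1 s.
69467.1 s = 19.30 hours.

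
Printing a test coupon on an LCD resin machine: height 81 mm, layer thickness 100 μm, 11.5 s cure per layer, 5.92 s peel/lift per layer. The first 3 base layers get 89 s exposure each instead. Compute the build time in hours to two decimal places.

3.98 hours

Layers = ⌈81/0.1⌉ = 810.
Base layers = 3 × (89 + 5.92), so 284.76 s.
Regular layers = 807 × (11.5 + 5.92) = 14057.94 s.
Sum: 284.76 + 14057.94 = 14342.7 s → 3.98 hours.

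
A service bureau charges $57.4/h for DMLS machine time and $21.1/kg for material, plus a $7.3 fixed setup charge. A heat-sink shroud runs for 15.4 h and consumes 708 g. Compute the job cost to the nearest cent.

Machine cost = 57.4 × 15.4 = $883.96.
Feedstock cost: 21.1 × 708/1000 → $14.9388.
Total = 883.96 + 14.9388 + 7.3 = 906.1988 ≈ $906.20.

$906.20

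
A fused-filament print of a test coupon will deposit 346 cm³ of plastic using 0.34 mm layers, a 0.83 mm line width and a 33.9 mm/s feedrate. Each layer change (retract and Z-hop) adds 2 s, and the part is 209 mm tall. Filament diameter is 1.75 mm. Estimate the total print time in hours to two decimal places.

10.39 hours

Bead cross-section = 0.34 × 0.83, so 0.2822 mm².
Path length: 346000 mm³ / 0.2822 mm² → 1226080.8 mm.
Extrusion time: 1226080.8 / 33.9 → 36167.6 s.
Layer count = ceil(209 / 0.34) = 615.
Non-print overhead: 615 × 2 → 1230 s.
Total = 36167.6 + 1230 = 37397.6 s = 10.39 hours.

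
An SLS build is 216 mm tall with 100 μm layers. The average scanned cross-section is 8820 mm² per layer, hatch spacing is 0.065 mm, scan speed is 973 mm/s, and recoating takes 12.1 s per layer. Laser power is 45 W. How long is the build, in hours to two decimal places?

90.93 hours

Layers = ⌈216/0.1⌉ = 2160.
Hatch length per layer = 8820 / 0.065, so 135692.3 mm.
Per-layer scan time = 135692.3 / 973 = 139.4577 s.
Layer cycle = 139.4577 + 12.1 = 151.5577 s.
Build time = 2160 × 151.5577 = 327364.632 s = 90.93 hours.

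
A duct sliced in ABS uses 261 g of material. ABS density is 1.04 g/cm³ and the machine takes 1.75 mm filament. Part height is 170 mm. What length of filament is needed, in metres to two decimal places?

Volume = 261 g / 1.04 g·cm⁻³ = 250.9615 cm³ = 250961.5 mm³.
Filament cross-section = π × (1.75/2)² = 2.4053 mm².
Length = 250961.5 / 2.4053 = 104336.88 mm = 104.34 m.

104.34 m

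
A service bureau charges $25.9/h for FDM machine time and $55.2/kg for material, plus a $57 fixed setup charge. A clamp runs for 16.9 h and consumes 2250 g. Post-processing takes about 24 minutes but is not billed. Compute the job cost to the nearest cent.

Time charge = 25.9 × 16.9, so $437.71.
Material cost = 55.2 × 2250/1000, so $124.20.
Total = 437.71 + 124.20 + 57 = $618.91.

$618.91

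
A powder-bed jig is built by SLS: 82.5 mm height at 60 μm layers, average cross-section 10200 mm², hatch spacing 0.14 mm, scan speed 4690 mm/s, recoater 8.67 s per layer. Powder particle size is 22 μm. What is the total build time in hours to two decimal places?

9.24 hours

Number of layers: 82.5 / 0.06 → 1375 (rounded up).
Per-layer scan distance = 10200 / 0.14, so 72857.1 mm.
Scan time per layer = 72857.1 / 4690, so 15.5346 s.
Layer cycle: 15.5346 + 8.67 → 24.2046 s.
Total: 1375 × 24.2046 s = 33281.325 s → 9.24 hours.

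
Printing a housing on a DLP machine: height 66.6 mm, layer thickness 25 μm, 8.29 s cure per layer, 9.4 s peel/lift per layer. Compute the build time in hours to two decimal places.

13.09 hours

Number of layers: 66.6 / 0.025 → 2664 (rounded up).
Cycle time = 8.29 + 9.4, so 17.69 s.
Build time: 2664 × 17.69 s = 47126.16 s, i.e. 13.09 hours.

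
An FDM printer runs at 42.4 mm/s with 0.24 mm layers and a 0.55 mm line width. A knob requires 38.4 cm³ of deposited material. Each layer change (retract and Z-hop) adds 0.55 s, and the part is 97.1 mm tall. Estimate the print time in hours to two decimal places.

1.97 hours

Extrusion cross-section = 0.24 × 0.55 = 0.132 mm².
Toolpath length = 38.4 cm³ / 0.132 mm² = 38400 / 0.132 = 290909.1 mm.
Print-move time = 290909.1 / 42.4, so 6861.1 s.
Number of layers: 97.1 / 0.24 → 405 (rounded up).
Z-hop total = 405 × 0.55, so 222.75 s.
Altogether 6861.1 + 222.75 = 7083.85 s, i.e. 1.97 hours.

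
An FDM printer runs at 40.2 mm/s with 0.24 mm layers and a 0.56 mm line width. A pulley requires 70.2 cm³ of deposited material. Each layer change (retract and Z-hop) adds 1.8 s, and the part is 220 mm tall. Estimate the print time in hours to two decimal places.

4.07 hours

Line area: 0.24 × 0.56 → 0.1344 mm².
Path length: 70200 mm³ / 0.1344 mm² → 522321.4 mm.
Print-move time: 522321.4 / 40.2 → 12993.1 s.
Layers = ⌈220/0.24⌉ = 917.
Non-print overhead = 917 × 1.8, so 1650.6 s.
Total = 12993.1 + 1650.6 = 14643.7 s = 4.07 hours.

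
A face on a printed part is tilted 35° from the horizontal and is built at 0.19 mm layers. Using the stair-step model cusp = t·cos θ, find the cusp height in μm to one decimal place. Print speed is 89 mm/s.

cos(35°) = 0.8192, so cusp = 0.19 × 0.8192 = 0.155648 mm → 155.6 μm.

155.6 μm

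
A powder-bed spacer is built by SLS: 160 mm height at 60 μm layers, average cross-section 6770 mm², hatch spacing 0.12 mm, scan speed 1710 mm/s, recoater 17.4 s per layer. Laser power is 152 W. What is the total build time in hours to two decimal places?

Layers = ⌈160/0.06⌉ = 2667.
Per-layer scan distance: 6770 / 0.12 → 56416.7 mm.
Scan time per layer = 56416.7 / 1710, so 32.9922 s.
Layer cycle = 32.9922 + 17.4, so 50.3922 s.
Build time = 2667 × 50.3922 = 134395.9974 s = 37.33 hours.

37.33 hours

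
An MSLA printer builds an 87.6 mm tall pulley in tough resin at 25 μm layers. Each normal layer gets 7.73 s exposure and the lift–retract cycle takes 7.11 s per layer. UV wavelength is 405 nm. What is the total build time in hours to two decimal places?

Layers = ⌈87.6/0.025⌉ = 3504.
Cycle time = 7.73 + 7.11, so 14.84 s.
Total = 3504 × 14.84 = 51999.36 s = 14.44 hours.

14.44 hours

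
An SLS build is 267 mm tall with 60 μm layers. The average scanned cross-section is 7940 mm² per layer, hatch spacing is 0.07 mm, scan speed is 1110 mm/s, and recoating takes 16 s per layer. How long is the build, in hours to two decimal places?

Number of layers: 267 / 0.06 → 4450 (rounded up).
Scan path per layer = 7940 / 0.07, so 113428.6 mm.
Per-layer scan time = 113428.6 / 1110 = 102.1879 s.
Per-layer time = 102.1879 + 16 = 118.1879 s.
Build time = 4450 × 118.1879 = 525936.155 s = 146.09 hours.

146.09 hours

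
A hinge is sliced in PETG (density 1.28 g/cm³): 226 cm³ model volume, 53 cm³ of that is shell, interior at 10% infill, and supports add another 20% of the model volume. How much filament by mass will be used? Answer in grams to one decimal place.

147.8 g

Volume inside the shell: 226 − 53 → 173 cm³.
Infill deposited = 0.10 × 173 = 17.3 cm³.
Support = 0.20 × 226 = 45.2 cm³.
Deposited volume = 53 + 17.3 + 45.2, so 115.5 cm³.
Mass = 115.5 × 1.28 = 147.84 g.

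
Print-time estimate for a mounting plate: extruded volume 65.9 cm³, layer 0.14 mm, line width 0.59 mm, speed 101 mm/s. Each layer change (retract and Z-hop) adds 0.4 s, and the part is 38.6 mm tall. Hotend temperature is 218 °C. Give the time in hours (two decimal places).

2.22 hours

Bead cross-section: 0.14 × 0.59 → 0.0826 mm².
Total extruded path = 65900/0.0826 = 797820.8 mm.
Extrusion time = 797820.8 / 101 = 7899.2 s.
Layer count = ceil(38.6 / 0.14) = 276.
Layer-change overhead = 276 × 0.4, so 110.4 s.
Total = 7899.2 + 110.4 = 8009.6 s = 2.22 hours.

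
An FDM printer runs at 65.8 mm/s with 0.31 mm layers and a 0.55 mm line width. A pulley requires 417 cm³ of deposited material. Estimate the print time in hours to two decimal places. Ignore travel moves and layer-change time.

10.32 hours

Extrusion cross-section: 0.31 × 0.55 → 0.1705 mm².
Toolpath length = 417 cm³ / 0.1705 mm² = 417000 / 0.1705 = 2445747.8 mm.
Extrusion time = 2445747.8 / 65.8, so 37169.4 s.
In the requested units: 37169.4 s = 10.32 hours.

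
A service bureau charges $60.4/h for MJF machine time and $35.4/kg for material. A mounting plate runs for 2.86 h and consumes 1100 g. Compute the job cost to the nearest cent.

Time charge = 60.4 × 2.86 = $172.744.
Material charge = 35.4 × 1100/1000 = $38.94.
Job cost: 172.744 + 38.94 = 211.684 ≈ $211.68.

$211.68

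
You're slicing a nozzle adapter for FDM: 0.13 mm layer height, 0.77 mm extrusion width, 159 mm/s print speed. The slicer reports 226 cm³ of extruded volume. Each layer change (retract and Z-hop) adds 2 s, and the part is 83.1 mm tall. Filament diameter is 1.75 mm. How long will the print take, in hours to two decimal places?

Bead cross-section = 0.13 × 0.77 = 0.1001 mm².
Total extruded path = 226000/0.1001 = 2257742.3 mm.
Print-move time = 2257742.3 / 159, so 14199.6 s.
Layers = ⌈83.1/0.13⌉ = 640.
Non-print overhead: 640 × 2 → 1280 s.
Total = 14199.6 + 1280 = 15479.6 s = 4.30 hours.

4.30 hours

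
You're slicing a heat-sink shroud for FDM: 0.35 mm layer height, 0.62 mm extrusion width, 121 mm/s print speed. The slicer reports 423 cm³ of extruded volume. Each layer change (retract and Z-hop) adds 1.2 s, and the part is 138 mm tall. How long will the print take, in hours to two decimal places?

4.61 hours

Line area: 0.35 × 0.62 → 0.217 mm².
Total extruded path = 423000/0.217 = 1949308.8 mm.
Extrusion time = 1949308.8 / 121, so 16110 s.
Layers = ⌈138/0.35⌉ = 395.
Layer-change overhead: 395 × 1.2 → 474 s.
Total = 16110 + 474 = 16584 s = 4.61 hours.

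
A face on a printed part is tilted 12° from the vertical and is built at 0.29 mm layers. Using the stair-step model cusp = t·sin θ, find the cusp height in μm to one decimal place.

60.3 μm

sin(12°) = 0.2079, so cusp = 0.29 × 0.2079 = 0.060291 mm → 60.3 μm.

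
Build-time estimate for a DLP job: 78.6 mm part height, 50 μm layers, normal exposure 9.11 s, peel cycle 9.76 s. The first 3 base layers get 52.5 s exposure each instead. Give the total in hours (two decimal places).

Layer count = ceil(78.6 / 0.05) = 1572.
Burn-in layers = 3 × (52.5 + 9.76) = 186.78 s.
Regular layers: 1569 × (9.11 + 9.76) → 29607.03 s.
Sum: 186.78 + 29607.03 = 29793.81 s → 8.28 hours.

8.28 hours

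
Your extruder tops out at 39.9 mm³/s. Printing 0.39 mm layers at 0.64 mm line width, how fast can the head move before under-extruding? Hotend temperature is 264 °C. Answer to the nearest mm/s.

Bead cross-section = 0.39 × 0.64, so 0.2496 mm².
v_max = Q/A = 39.9/0.2496 = 159.86 mm/s → 160 mm/s.

160 mm/s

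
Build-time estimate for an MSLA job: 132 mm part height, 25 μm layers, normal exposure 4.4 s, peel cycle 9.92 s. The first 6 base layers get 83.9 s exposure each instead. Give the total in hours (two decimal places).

21.14 hours

Number of layers: 132 / 0.025 → 5280 (rounded up).
Bottom layers: 6 × (83.9 + 9.92) → 562.92 s.
Normal layers = 5274 × (4.4 + 9.92) = 75523.68 s.
Sum: 562.92 + 75523.68 = 76086.6 s → 21.14 hours.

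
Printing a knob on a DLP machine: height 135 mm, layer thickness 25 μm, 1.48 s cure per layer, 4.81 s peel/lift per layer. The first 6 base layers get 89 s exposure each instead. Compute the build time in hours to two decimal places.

9.58 hours

Layer count = ceil(135 / 0.025) = 5400.
Base layers = 6 × (89 + 4.81), so 562.86 s.
Normal layers = 5394 × (1.48 + 4.81) = 33928.26 s.
Total = 562.86 + 33928.26 = 34491.12 s = 9.58 hours.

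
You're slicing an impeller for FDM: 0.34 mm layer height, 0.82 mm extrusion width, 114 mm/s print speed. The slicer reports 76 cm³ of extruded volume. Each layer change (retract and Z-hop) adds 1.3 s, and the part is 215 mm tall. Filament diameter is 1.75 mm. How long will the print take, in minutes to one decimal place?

Line area: 0.34 × 0.82 → 0.2788 mm².
Toolpath length = 76 cm³ / 0.2788 mm² = 76000 / 0.2788 = 272596.8 mm.
Print-move time = 272596.8 / 114, so 2391.2 s.
Layers = ⌈215/0.34⌉ = 633.
Layer-change overhead = 633 × 1.3, so 822.9 s.
Altogether 2391.2 + 822.9 = 3214.1 s, i.e. 53.6 minutes.

53.6 minutes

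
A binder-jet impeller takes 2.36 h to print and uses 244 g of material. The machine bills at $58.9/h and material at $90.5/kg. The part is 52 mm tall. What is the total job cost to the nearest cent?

$161.09

Machine-time cost = 58.9 × 2.36, so $139.004.
Feedstock cost = 90.5 × 244/1000 = $22.082.
Total = 139.004 + 22.082 = 161.086 ≈ $161.09.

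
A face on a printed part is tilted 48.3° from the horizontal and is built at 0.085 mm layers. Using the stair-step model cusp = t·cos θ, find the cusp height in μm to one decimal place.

56.5 μm

Cusp = layer height × cos(48.3°) = 0.085 × 0.6652 = 0.056542 mm = 56.5 μm.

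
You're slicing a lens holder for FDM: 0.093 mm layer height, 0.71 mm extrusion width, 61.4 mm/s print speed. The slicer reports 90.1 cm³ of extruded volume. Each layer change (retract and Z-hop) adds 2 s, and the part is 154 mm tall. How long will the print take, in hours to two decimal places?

7.09 hours

Bead cross-section = 0.093 × 0.71, so 0.06603 mm².
Toolpath length = 90.1 cm³ / 0.06603 mm² = 90100 / 0.06603 = 1364531.3 mm.
Time extruding: 1364531.3 / 61.4 → 22223.6 s.
Layer count = ceil(154 / 0.093) = 1656.
Z-hop total = 1656 × 2, so 3312 s.
Altogether 22223.6 + 3312 = 25535.6 s, i.e. 7.09 hours.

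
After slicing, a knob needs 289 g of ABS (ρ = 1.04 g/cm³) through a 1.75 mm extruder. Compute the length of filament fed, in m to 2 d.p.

115.53 m

Volume = 289 g / 1.04 g·cm⁻³ = 277.8846 cm³ = 277884.6 mm³.
Filament cross-section = π × (1.75/2)² = 2.4053 mm².
L = V/A = 277884.6/2.4053 = 115530.12 mm → 115.53 m.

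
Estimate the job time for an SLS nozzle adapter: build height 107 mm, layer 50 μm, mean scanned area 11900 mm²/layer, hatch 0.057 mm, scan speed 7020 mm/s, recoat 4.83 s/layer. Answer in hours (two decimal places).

20.55 hours

Layers = ⌈107/0.05⌉ = 2140.
Per-layer scan distance = 11900 / 0.057, so 208771.9 mm.
Laser time per layer: 208771.9 / 7020 → 29.7396 s.
Layer cycle: 29.7396 + 4.83 → 34.5696 s.
Total: 2140 × 34.5696 s = 73978.944 s → 20.55 hours.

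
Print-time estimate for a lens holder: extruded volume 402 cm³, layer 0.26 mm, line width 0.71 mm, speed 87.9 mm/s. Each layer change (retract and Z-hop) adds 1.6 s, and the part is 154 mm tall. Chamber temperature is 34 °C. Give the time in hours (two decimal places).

7.15 hours

Extrusion cross-section: 0.26 × 0.71 → 0.1846 mm².
Total extruded path = 402000/0.1846 = 2177681.5 mm.
Extrusion time = 2177681.5 / 87.9, so 24774.5 s.
Number of layers: 154 / 0.26 → 593 (rounded up).
Non-print overhead = 593 × 1.6 = 948.8 s.
Total = 24774.5 + 948.8 = 25723.3 s = 7.15 hours.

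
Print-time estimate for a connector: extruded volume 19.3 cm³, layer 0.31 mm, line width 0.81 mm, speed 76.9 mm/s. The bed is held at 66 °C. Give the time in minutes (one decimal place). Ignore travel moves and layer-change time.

16.7 minutes

Line area = 0.31 × 0.81, so 0.2511 mm².
Path length: 19300 mm³ / 0.2511 mm² → 76861.8 mm.
Extrusion time: 76861.8 / 76.9 → 999.5 s.
That's 999.5 s → 16.7 minutes.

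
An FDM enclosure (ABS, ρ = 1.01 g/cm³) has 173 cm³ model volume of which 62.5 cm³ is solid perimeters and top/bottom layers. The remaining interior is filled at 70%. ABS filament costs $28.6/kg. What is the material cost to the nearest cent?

$4.04

Interior volume: 173 − 62.5 → 110.5 cm³.
Deposited infill = 0.70 × 110.5 = 77.35 cm³.
Deposited volume = 62.5 + 77.35, so 139.85 cm³.
Mass = 139.85 × 1.01 = 141.2485 g.
Cost = 141.2485 g / 1000 × $28.6/kg = $4.04.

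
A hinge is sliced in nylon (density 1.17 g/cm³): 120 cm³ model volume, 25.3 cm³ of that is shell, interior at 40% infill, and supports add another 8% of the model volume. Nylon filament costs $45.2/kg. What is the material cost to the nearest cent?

Infill region = 120 − 25.3, so 94.7 cm³.
Deposited infill = 0.40 × 94.7, so 37.88 cm³.
Support = 0.08 × 120 = 9.6 cm³.
Deposited volume = 25.3 + 37.88 + 9.6 = 72.78 cm³.
Mass = 72.78 × 1.17, so 85.1526 g.
At $45.2/kg: 85.1526/1000 × 45.2 = $3.85.

$3.85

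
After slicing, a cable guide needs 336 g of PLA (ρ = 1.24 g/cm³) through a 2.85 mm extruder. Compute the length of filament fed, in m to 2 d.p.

42.48 m

Volume = 336 g / 1.24 g·cm⁻³ = 270.9677 cm³ = 270967.7 mm³.
A = π r² = π × 1.425² = 6.3794 mm².
L = V/A = 270967.7/6.3794 = 42475.42 mm → 42.48 m.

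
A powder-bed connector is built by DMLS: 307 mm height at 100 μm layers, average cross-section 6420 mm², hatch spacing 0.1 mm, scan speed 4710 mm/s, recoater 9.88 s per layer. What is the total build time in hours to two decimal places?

20.05 hours

Layers = ⌈307/0.1⌉ = 3070.
Hatch length per layer = 6420 / 0.1 = 64200 mm.
Laser time per layer = 64200 / 4710, so 13.6306 s.
Layer cycle = 13.6306 + 9.88, so 23.5106 s.
3070 layers × 23.5106 s/layer = 72177.542 s, i.e. 20.05 hours.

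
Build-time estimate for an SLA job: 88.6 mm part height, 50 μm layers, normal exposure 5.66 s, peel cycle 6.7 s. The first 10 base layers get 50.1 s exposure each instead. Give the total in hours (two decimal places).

6.21 hours

Number of layers: 88.6 / 0.05 → 1772 (rounded up).
Bottom layers = 10 × (50.1 + 6.7) = 568 s.
Regular layers: 1762 × (5.66 + 6.7) → 21778.32 s.
Total = 568 + 21778.32 = 22346.32 s = 6.21 hours.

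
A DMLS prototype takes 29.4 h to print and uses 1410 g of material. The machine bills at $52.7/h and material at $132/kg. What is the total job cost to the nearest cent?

$1735.50

Machine cost = 52.7 × 29.4, so $1549.38.
Material cost: 132 × 1410/1000 → $186.12.
Total = 1549.38 + 186.12 = $1735.50.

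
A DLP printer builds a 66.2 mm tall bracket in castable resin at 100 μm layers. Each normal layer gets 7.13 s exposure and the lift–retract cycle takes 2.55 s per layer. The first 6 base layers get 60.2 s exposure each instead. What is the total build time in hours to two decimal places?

Layers = ⌈66.2/0.1⌉ = 662.
Base layers: 6 × (60.2 + 2.55) → 376.5 s.
Regular layers = 656 × (7.13 + 2.55), so 6350.08 s.
Total = 376.5 + 6350.08 = 6726.58 s = 1.87 hours.

1.87 hours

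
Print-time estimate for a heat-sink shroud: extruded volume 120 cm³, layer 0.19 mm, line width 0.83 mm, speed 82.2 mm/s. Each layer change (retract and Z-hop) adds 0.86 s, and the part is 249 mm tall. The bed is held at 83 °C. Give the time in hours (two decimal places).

2.88 hours

Extrusion cross-section = 0.19 × 0.83 = 0.1577 mm².
Total extruded path = 120000/0.1577 = 760938.5 mm.
Time extruding = 760938.5 / 82.2, so 9257.2 s.
Layer count = ceil(249 / 0.19) = 1311.
Non-print overhead = 1311 × 0.86 = 1127.46 s.
Total = 9257.2 + 1127.46 = 10384.66 s = 2.88 hours.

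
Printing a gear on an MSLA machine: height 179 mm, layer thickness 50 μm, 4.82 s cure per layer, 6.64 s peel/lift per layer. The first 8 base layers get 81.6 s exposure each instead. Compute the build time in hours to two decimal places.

Layers = ⌈179/0.05⌉ = 3580.
Base layers = 8 × (81.6 + 6.64), so 705.92 s.
Remaining layers = 3572 × (4.82 + 6.64), so 40935.12 s.
Sum: 705.92 + 40935.12 = 41641.04 s → 11.57 hours.

11.57 hours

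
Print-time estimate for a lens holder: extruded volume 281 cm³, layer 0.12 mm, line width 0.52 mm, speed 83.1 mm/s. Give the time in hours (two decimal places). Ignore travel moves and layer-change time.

Extrusion cross-section: 0.12 × 0.52 → 0.0624 mm².
Toolpath length = 281 cm³ / 0.0624 mm² = 281000 / 0.0624 = 4503205.1 mm.
Time extruding = 4503205.1 / 83.1, so 54190.2 s.
54190.2 s = 15.05 hours.

15.05 hours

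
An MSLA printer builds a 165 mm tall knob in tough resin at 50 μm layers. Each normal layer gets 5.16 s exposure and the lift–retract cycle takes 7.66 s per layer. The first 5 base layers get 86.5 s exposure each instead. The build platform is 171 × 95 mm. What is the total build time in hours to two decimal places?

Layer count = ceil(165 / 0.05) = 3300.
Base layers = 5 × (86.5 + 7.66), so 470.8 s.
Regular layers: 3295 × (5.16 + 7.66) → 42241.9 s.
Total = 470.8 + 42241.9 = 42712.7 s = 11.86 hours.

11.86 hours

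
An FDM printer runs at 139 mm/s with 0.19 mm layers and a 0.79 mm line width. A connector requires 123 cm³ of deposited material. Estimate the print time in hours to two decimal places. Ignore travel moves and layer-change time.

Bead cross-section = 0.19 × 0.79 = 0.1501 mm².
Toolpath length = 123 cm³ / 0.1501 mm² = 123000 / 0.1501 = 819453.7 mm.
Time extruding = 819453.7 / 139, so 5895.4 s.
5895.4 s = 1.64 hours.

1.64 hours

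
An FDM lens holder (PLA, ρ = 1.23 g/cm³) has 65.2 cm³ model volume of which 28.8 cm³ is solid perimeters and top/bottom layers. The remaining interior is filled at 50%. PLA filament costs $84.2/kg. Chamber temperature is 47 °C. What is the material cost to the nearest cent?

Volume inside the shell: 65.2 − 28.8 → 36.4 cm³.
Infill volume: 0.50 × 36.4 → 18.2 cm³.
Total extruded: 28.8 + 18.2 → 47 cm³.
Mass = 47 × 1.23 = 57.81 g.
Cost = 57.81 g / 1000 × $84.2/kg = $4.87.

$4.87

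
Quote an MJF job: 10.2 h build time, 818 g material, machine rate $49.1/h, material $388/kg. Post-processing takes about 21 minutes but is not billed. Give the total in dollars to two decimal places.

$818.20

Machine cost: 49.1 × 10.2 → $500.82.
Material cost = 388 × 818/1000, so $317.384.
Job cost: 500.82 + 317.384 = 818.204 ≈ $818.20.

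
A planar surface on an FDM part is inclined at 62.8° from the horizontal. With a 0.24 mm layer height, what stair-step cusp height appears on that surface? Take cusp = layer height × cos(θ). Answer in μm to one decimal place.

109.7 μm

cos(62.8°) = 0.4571, so cusp = 0.24 × 0.4571 = 0.109704 mm → 109.7 μm.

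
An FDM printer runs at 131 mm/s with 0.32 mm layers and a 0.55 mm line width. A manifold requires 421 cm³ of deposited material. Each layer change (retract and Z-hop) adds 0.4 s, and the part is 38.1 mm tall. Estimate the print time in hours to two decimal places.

5.09 hours

Extrusion cross-section = 0.32 × 0.55 = 0.176 mm².
Total extruded path = 421000/0.176 = 2392045.5 mm.
Extrusion time = 2392045.5 / 131 = 18259.9 s.
Number of layers: 38.1 / 0.32 → 120 (rounded up).
Layer-change overhead = 120 × 0.4, so 48 s.
Total = 18259.9 + 48 = 18307.9 s = 5.09 hours.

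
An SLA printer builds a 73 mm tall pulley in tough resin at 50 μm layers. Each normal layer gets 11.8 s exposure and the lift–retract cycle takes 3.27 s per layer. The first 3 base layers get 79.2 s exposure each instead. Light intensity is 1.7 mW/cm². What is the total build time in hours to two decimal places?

6.17 hours

Layer count = ceil(73 / 0.05) = 1460.
Bottom layers = 3 × (79.2 + 3.27), so 247.41 s.
Regular layers = 1457 × (11.8 + 3.27), so 21956.99 s.
Total = 247.41 + 21956.99 = 22204.4 s = 6.17 hours.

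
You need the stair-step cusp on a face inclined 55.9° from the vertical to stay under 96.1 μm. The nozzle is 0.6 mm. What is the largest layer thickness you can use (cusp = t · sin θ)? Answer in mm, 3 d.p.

t = h_c / sin θ = 0.0961 / 0.8281 = 0.116 mm.

0.116 mm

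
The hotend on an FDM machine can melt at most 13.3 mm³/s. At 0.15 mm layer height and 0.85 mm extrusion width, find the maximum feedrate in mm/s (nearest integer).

A = 0.15 × 0.85, so 0.1275 mm².
Max speed = 13.3 / 0.1275 = 104.31 ≈ 104 mm/s.

104 mm/s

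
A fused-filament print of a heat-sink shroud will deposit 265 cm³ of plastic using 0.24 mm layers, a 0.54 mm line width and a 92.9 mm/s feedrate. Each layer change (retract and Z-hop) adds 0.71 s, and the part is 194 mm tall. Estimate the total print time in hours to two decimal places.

Bead cross-section = 0.24 × 0.54, so 0.1296 mm².
Toolpath length = 265 cm³ / 0.1296 mm² = 265000 / 0.1296 = 2044753.1 mm.
Time extruding = 2044753.1 / 92.9 = 22010.3 s.
Number of layers: 194 / 0.24 → 809 (rounded up).
Non-print overhead = 809 × 0.71, so 574.39 s.
Total = 22010.3 + 574.39 = 22584.69 s = 6.27 hours.

6.27 hours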